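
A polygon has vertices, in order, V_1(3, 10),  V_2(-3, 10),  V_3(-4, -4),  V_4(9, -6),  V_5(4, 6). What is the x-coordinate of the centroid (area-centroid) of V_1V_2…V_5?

Apply the surveyor's formula. First the cross-terms c_i = x_i·y_{i+1} − x_{i+1}·y_i:
  60, 52, 60, 78, 22  ⇒  2A = 272, A = 136.
Then Σ (x_i + x_{i+1})·c_i = 1104, so x̄ = 1104 / (6·136) = 23/17.

23/17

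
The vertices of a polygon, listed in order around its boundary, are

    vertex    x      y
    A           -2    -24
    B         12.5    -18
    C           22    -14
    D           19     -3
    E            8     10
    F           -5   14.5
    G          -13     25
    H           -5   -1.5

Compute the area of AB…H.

731

Apply the surveyor's formula: 2A = Σ (x_i·y_{i+1} − x_{i+1}·y_i), indices taken mod 8.
Σ = (336) + (221) + (200) + (214) + (166) + (63.5) + (144.5) + (117) = 1462
Area = |Σ|/2 = 731.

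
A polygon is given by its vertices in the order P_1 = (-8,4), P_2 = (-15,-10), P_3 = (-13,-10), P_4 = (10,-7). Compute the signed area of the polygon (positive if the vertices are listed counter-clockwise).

Apply Gauss's area formula: 2A = Σ (x_i·y_{i+1} − x_{i+1}·y_i), indices taken mod 4.
Σ = (140) + (20) + (191) + (-16) = 335
Signed area = Σ/2 = 167.5 (positive ⇒ counter-clockwise traversal).

167.5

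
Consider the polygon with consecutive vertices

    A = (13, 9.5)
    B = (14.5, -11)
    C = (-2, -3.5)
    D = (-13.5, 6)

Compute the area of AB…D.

309.5

Apply the shoelace (surveyor's) formula: 2A = Σ (x_i·y_{i+1} − x_{i+1}·y_i), indices taken mod 4.
Cross-terms: -280.75, -72.75, -59.25, -206.25  ⇒  Σ = -619
Area = |Σ|/2 = 309.5.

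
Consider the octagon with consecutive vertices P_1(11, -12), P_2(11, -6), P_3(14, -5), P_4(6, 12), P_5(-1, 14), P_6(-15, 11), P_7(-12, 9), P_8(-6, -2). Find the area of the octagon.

378.5

Σ = (66) + (29) + (198) + (96) + (199) + (-3) + (78) + (94) = 757
Area = |Σ|/2 = 378.5.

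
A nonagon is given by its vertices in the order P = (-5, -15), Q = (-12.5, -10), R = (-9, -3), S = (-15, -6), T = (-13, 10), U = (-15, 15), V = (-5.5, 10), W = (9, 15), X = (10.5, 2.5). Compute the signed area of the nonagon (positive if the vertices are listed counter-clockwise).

-487

Apply the surveyor's formula: 2A = Σ (x_i·y_{i+1} − x_{i+1}·y_i), indices taken mod 9.
Σ = (-137.5) + (-52.5) + (9) + (-228) + (-45) + (-67.5) + (-172.5) + (-135) + (-145) = -974
Signed area = Σ/2 = -487 (negative ⇒ clockwise traversal).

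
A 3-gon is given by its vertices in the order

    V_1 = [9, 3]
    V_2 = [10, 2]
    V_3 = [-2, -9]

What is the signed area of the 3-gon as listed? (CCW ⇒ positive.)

-11.5

Apply the surveyor's formula: 2A = Σ (x_i·y_{i+1} − x_{i+1}·y_i), indices taken mod 3.
Σ = (-12) + (-86) + (75) = -23
Signed area = Σ/2 = -11.5 (negative ⇒ clockwise traversal).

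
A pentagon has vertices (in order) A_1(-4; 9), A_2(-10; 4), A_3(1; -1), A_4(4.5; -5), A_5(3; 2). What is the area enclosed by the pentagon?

69.25

Σ = (74) + (6) + (-0.5) + (24) + (35) = 138.5
Area = |Σ|/2 = 69.25.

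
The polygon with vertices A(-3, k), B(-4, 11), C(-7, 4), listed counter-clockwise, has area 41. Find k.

-14

The doubled signed area Σ (x_i y_{i+1} − x_{i+1} y_i) is linear in k.
With k=0 it equals 40; the coefficient of k is -3 (from the two edges through A).
So -3·k + 40 = 2·41 = 82 ⇒ k = -14.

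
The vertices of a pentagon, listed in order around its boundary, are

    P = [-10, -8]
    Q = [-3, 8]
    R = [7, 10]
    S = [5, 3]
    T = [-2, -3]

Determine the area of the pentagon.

121

Σ = (-104) + (-86) + (-29) + (-9) + (-14) = -242
Area = |Σ|/2 = 121.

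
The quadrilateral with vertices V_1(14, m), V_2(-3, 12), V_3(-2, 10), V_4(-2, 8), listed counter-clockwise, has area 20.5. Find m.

Write out the shoelace sum; only the two edges meeting at V_1 involve m:
2·Area = [((-2)·m − 14·8) + (14·12 − (-3)·m)] + -2
       = 1·m + 54 = 41
⇒ m = -13.

-13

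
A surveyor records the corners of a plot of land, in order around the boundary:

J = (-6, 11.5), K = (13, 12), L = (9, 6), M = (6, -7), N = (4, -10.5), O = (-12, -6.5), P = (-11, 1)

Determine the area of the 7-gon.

370.75

Apply the shoelace formula: 2A = Σ (x_i·y_{i+1} − x_{i+1}·y_i), indices taken mod 7.
Σ = (-221.5) + (-30) + (-99) + (-35) + (-152) + (-83.5) + (-120.5) = -741.5
Area = |Σ|/2 = 370.75.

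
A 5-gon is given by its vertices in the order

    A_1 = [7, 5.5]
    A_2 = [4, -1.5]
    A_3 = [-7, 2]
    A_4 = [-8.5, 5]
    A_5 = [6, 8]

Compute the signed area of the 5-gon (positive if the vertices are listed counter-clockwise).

-87

Apply the shoelace (surveyor's) formula: 2A = Σ (x_i·y_{i+1} − x_{i+1}·y_i), indices taken mod 5.
A_1→A_2: (7)(-1.5) − (4)(5.5) = -32.5
A_2→A_3: (4)(2) − (-7)(-1.5) = -2.5
A_3→A_4: (-7)(5) − (-8.5)(2) = -18
A_4→A_5: (-8.5)(8) − (6)(5) = -98
A_5→A_1: (6)(5.5) − (7)(8) = -23
Σ = -174
Signed area = Σ/2 = -87 (negative ⇒ clockwise traversal).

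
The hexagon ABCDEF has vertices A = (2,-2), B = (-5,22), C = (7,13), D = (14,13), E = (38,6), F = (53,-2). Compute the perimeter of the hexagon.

140

|AB| = √((-7)² + (24)²) = √625 = 25
|BC| = √((12)² + (-9)²) = √225 = 15
|CD| = √((7)² + (0)²) = √49 = 7
|DE| = √((24)² + (-7)²) = √625 = 25
|EF| = √((15)² + (-8)²) = √289 = 17
|FA| = √((-51)² + (0)²) = √2601 = 51
Perimeter = 25 + 15 + 7 + 25 + 17 + 51 = 140.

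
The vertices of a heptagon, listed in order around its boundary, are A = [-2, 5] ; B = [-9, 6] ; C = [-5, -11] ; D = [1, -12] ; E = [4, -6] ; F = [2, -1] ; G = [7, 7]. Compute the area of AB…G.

Cross-terms: 33, 129, 71, 42, 8, 21, 49  ⇒  Σ = 353
Area = |Σ|/2 = 176.5.

176.5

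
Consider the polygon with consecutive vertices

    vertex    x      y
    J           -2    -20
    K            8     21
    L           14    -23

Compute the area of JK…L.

343

J→K: (-2)(21) − (8)(-20) = 118
K→L: (8)(-23) − (14)(21) = -478
L→J: (14)(-20) − (-2)(-23) = -326
Σ = -686
Area = |Σ|/2 = 343.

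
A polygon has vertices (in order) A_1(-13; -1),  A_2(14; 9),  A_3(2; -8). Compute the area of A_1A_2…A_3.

169.5

Apply the shoelace (surveyor's) formula: 2A = Σ (x_i·y_{i+1} − x_{i+1}·y_i), indices taken mod 3.
Σ = (-103) + (-130) + (-106) = -339
Area = |Σ|/2 = 169.5.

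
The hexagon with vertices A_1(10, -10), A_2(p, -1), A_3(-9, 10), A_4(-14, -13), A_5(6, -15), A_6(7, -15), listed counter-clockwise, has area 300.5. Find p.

-1

The doubled signed area Σ (x_i y_{i+1} − x_{i+1} y_i) is linear in p.
With p=0 it equals 621; the coefficient of p is 20 (from the two edges through A_2).
So 20·p + 621 = 2·300.5 = 601 ⇒ p = -1.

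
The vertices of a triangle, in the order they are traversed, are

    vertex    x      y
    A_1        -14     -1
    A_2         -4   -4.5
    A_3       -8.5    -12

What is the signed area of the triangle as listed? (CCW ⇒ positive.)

Apply the shoelace formula: 2A = Σ (x_i·y_{i+1} − x_{i+1}·y_i), indices taken mod 3.
Σ = (59) + (9.75) + (-159.5) = -90.75
Signed area = Σ/2 = -45.375 (negative ⇒ clockwise traversal).

-45.375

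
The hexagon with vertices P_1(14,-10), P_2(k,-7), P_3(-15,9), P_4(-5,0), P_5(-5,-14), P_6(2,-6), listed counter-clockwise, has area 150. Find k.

14

The doubled signed area Σ (x_i y_{i+1} − x_{i+1} y_i) is linear in k.
With k=0 it equals 34; the coefficient of k is 19 (from the two edges through P_2).
So 19·k + 34 = 2·150 = 300 ⇒ k = 14.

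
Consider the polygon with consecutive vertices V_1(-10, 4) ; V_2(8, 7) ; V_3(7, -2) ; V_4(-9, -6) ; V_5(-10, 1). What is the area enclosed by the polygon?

163

V_1→V_2: (-10)(7) − (8)(4) = -102
V_2→V_3: (8)(-2) − (7)(7) = -65
V_3→V_4: (7)(-6) − (-9)(-2) = -60
V_4→V_5: (-9)(1) − (-10)(-6) = -69
V_5→V_1: (-10)(4) − (-10)(1) = -30
Σ = -326
Area = |Σ|/2 = 163.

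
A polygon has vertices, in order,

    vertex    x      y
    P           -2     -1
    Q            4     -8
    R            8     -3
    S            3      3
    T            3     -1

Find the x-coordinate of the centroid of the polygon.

Apply Gauss's area formula. First the cross-terms c_i = x_i·y_{i+1} − x_{i+1}·y_i:
  20, 52, 33, -12, -5  ⇒  2A = 88, A = 44.
Then Σ (x_i + x_{i+1})·c_i = 950, so x̄ = 950 / (6·44) = 475/132.

475/132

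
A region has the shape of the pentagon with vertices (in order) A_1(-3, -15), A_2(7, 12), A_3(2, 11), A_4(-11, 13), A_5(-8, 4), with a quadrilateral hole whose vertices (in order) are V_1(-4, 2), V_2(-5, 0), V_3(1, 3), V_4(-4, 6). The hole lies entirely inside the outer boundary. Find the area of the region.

Outer boundary:
A_1→A_2: (-3)(12) − (7)(-15) = 69
A_2→A_3: (7)(11) − (2)(12) = 53
A_3→A_4: (2)(13) − (-11)(11) = 147
A_4→A_5: (-11)(4) − (-8)(13) = 60
A_5→A_1: (-8)(-15) − (-3)(4) = 132
Σ = 461
Area = |Σ|/2 = 230.5.
Hole:
Cross-terms: 10, -15, 18, 16  ⇒  Σ = 29
Area = |Σ|/2 = 14.5.
Net area = 230.5 − 14.5 = 216.

216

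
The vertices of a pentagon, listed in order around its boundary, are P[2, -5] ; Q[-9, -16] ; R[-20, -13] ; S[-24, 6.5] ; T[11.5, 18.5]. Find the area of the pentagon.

667.625

Apply the surveyor's formula: 2A = Σ (x_i·y_{i+1} − x_{i+1}·y_i), indices taken mod 5.
P→Q: (2)(-16) − (-9)(-5) = -77
Q→R: (-9)(-13) − (-20)(-16) = -203
R→S: (-20)(6.5) − (-24)(-13) = -442
S→T: (-24)(18.5) − (11.5)(6.5) = -518.75
T→P: (11.5)(-5) − (2)(18.5) = -94.5
Σ = -1335.25
Area = |Σ|/2 = 667.625.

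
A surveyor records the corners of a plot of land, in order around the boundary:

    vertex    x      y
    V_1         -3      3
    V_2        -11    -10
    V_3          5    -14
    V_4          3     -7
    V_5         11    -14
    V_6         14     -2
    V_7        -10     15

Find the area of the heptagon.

Apply Gauss's area formula: 2A = Σ (x_i·y_{i+1} − x_{i+1}·y_i), indices taken mod 7.
Σ = (63) + (204) + (7) + (35) + (174) + (190) + (15) = 688
Area = |Σ|/2 = 344.

344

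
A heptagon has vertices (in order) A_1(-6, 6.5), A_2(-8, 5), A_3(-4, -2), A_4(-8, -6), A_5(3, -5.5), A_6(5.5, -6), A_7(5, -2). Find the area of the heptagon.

Σ = (22) + (36) + (8) + (62) + (12.25) + (19) + (20.5) = 179.75
Area = |Σ|/2 = 89.875.

89.875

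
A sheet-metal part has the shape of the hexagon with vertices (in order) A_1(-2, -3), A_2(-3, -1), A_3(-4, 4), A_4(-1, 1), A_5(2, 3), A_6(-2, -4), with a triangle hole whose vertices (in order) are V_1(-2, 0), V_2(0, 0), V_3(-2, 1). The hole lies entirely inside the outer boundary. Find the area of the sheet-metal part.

15

Outer boundary:
Apply the surveyor's formula: 2A = Σ (x_i·y_{i+1} − x_{i+1}·y_i), indices taken mod 6.
Cross-terms: -7, -16, 0, -5, -2, -2  ⇒  Σ = -32
Area = |Σ|/2 = 16.
Hole:
Apply the surveyor's formula: 2A = Σ (x_i·y_{i+1} − x_{i+1}·y_i), indices taken mod 3.
V_1→V_2: (-2)(0) − (0)(0) = 0
V_2→V_3: (0)(1) − (-2)(0) = 0
V_3→V_1: (-2)(0) − (-2)(1) = 2
Σ = 2
Area = |Σ|/2 = 1.
Net area = 16 − 1 = 15.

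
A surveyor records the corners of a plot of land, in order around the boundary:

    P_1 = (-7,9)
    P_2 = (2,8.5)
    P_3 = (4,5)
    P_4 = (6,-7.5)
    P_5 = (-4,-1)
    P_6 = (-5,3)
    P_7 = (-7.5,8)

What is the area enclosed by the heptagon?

121.75

Apply the shoelace formula: 2A = Σ (x_i·y_{i+1} − x_{i+1}·y_i), indices taken mod 7.
Σ = (-77.5) + (-24) + (-60) + (-36) + (-17) + (-17.5) + (-11.5) = -243.5
Area = |Σ|/2 = 121.75.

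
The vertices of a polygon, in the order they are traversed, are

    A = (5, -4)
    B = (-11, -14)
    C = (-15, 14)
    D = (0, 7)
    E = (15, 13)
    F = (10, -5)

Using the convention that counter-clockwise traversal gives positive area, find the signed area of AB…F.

-454

Apply the shoelace (surveyor's) formula: 2A = Σ (x_i·y_{i+1} − x_{i+1}·y_i), indices taken mod 6.
Cross-terms: -114, -364, -105, -105, -205, -15  ⇒  Σ = -908
Signed area = Σ/2 = -454 (negative ⇒ clockwise traversal).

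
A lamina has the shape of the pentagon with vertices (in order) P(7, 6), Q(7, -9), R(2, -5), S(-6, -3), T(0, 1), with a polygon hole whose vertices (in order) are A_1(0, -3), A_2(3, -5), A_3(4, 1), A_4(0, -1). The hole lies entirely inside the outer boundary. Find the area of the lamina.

71.5

Outer boundary:
P→Q: (7)(-9) − (7)(6) = -105
Q→R: (7)(-5) − (2)(-9) = -17
R→S: (2)(-3) − (-6)(-5) = -36
S→T: (-6)(1) − (0)(-3) = -6
T→P: (0)(6) − (7)(1) = -7
Σ = -171
Area = |Σ|/2 = 85.5.
Hole:
Σ = (9) + (23) + (-4) + (0) = 28
Area = |Σ|/2 = 14.
Net area = 85.5 − 14 = 71.5.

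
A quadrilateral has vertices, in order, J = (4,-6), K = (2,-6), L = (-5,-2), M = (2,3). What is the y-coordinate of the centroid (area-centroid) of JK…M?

Apply the surveyor's formula. First the cross-terms c_i = x_i·y_{i+1} − x_{i+1}·y_i:
  -12, -34, -11, -24  ⇒  2A = -81, A = -40.5.
Then Σ (y_i + y_{i+1})·c_i = 477, so ȳ = 477 / (6·(-40.5)) = -53/27.

-53/27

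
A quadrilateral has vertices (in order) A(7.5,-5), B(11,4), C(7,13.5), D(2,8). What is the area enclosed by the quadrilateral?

82.25

Σ = (85) + (120.5) + (29) + (-70) = 164.5
Area = |Σ|/2 = 82.25.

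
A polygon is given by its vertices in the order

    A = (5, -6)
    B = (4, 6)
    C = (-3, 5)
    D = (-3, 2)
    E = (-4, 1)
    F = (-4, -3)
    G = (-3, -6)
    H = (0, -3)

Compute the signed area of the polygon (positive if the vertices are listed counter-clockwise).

80.5

Apply the shoelace formula: 2A = Σ (x_i·y_{i+1} − x_{i+1}·y_i), indices taken mod 8.
A→B: (5)(6) − (4)(-6) = 54
B→C: (4)(5) − (-3)(6) = 38
C→D: (-3)(2) − (-3)(5) = 9
D→E: (-3)(1) − (-4)(2) = 5
E→F: (-4)(-3) − (-4)(1) = 16
F→G: (-4)(-6) − (-3)(-3) = 15
G→H: (-3)(-3) − (0)(-6) = 9
H→A: (0)(-6) − (5)(-3) = 15
Σ = 161
Signed area = Σ/2 = 80.5 (positive ⇒ counter-clockwise traversal).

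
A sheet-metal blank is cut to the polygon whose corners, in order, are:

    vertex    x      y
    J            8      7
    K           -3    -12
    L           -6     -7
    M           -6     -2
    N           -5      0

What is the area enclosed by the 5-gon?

Apply the surveyor's formula: 2A = Σ (x_i·y_{i+1} − x_{i+1}·y_i), indices taken mod 5.
Cross-terms: -75, -51, -30, -10, -35  ⇒  Σ = -201
Area = |Σ|/2 = 100.5.

100.5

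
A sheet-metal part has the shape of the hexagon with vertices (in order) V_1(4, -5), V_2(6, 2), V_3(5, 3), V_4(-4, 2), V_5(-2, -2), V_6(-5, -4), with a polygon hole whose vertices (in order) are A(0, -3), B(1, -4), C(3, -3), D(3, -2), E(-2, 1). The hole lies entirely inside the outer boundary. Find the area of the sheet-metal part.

49.5

Outer boundary:
Apply Gauss's area formula: 2A = Σ (x_i·y_{i+1} − x_{i+1}·y_i), indices taken mod 6.
Σ = (38) + (8) + (22) + (12) + (-2) + (41) = 119
Area = |Σ|/2 = 59.5.
Hole:
Apply the shoelace formula: 2A = Σ (x_i·y_{i+1} − x_{i+1}·y_i), indices taken mod 5.
A→B: (0)(-4) − (1)(-3) = 3
B→C: (1)(-3) − (3)(-4) = 9
C→D: (3)(-2) − (3)(-3) = 3
D→E: (3)(1) − (-2)(-2) = -1
E→A: (-2)(-3) − (0)(1) = 6
Σ = 20
Area = |Σ|/2 = 10.
Net area = 59.5 − 10 = 49.5.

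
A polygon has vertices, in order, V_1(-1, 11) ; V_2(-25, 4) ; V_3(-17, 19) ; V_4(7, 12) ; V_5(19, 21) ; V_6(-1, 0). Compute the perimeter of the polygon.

|V_1V_2| = √((-24)² + (-7)²) = √625 = 25
|V_2V_3| = √((8)² + (15)²) = √289 = 17
|V_3V_4| = √((24)² + (-7)²) = √625 = 25
|V_4V_5| = √((12)² + (9)²) = √225 = 15
|V_5V_6| = √((-20)² + (-21)²) = √841 = 29
|V_6V_1| = √((0)² + (11)²) = √121 = 11
Perimeter = 25 + 17 + 25 + 15 + 29 + 11 = 122.

122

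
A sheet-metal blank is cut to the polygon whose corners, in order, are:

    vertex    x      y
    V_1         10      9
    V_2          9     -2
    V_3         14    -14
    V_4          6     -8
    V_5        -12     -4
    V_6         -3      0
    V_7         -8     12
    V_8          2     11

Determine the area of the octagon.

Σ = (-101) + (-98) + (-28) + (-120) + (-12) + (-36) + (-112) + (-92) = -599
Area = |Σ|/2 = 299.5.

299.5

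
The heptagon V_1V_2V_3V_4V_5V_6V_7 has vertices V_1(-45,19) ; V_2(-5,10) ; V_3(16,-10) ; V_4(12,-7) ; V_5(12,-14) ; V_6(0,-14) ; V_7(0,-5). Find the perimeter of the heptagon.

|V_1V_2| = √((40)² + (-9)²) = √1681 = 41
|V_2V_3| = √((21)² + (-20)²) = √841 = 29
|V_3V_4| = √((-4)² + (3)²) = √25 = 5
|V_4V_5| = √((0)² + (-7)²) = √49 = 7
|V_5V_6| = √((-12)² + (0)²) = √144 = 12
|V_6V_7| = √((0)² + (9)²) = √81 = 9
|V_7V_1| = √((-45)² + (24)²) = √2601 = 51
Perimeter = 41 + 29 + 5 + 7 + 12 + 9 + 51 = 154.

154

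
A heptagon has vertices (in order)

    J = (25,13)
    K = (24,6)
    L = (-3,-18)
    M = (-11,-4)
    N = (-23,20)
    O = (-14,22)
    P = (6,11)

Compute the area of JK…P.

J→K: (25)(6) − (24)(13) = -162
K→L: (24)(-18) − (-3)(6) = -414
L→M: (-3)(-4) − (-11)(-18) = -186
M→N: (-11)(20) − (-23)(-4) = -312
N→O: (-23)(22) − (-14)(20) = -226
O→P: (-14)(11) − (6)(22) = -286
P→J: (6)(13) − (25)(11) = -197
Σ = -1783
Area = |Σ|/2 = 891.5.

891.5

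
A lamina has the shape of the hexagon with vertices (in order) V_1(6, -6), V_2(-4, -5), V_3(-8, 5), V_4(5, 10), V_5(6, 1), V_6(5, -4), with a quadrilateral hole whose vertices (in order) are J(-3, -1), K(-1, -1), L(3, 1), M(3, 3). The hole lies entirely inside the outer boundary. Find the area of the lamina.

146.5

Outer boundary:
Apply the shoelace formula: 2A = Σ (x_i·y_{i+1} − x_{i+1}·y_i), indices taken mod 6.
Σ = (-54) + (-60) + (-105) + (-55) + (-29) + (-6) = -309
Area = |Σ|/2 = 154.5.
Hole:
Σ = (2) + (2) + (6) + (6) = 16
Area = |Σ|/2 = 8.
Net area = 154.5 − 8 = 146.5.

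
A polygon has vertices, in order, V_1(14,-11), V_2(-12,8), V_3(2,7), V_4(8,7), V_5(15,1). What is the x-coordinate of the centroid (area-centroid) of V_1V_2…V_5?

1147/219

Apply the shoelace (surveyor's) formula. First the cross-terms c_i = x_i·y_{i+1} − x_{i+1}·y_i:
  -20, -100, -42, -97, -179  ⇒  2A = -438, A = -219.
Then Σ (x_i + x_{i+1})·c_i = -6882, so x̄ = -6882 / (6·(-219)) = 1147/219.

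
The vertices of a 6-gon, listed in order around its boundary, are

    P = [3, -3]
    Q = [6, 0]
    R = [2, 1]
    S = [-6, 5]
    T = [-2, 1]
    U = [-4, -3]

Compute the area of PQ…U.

Apply Gauss's area formula: 2A = Σ (x_i·y_{i+1} − x_{i+1}·y_i), indices taken mod 6.
P→Q: (3)(0) − (6)(-3) = 18
Q→R: (6)(1) − (2)(0) = 6
R→S: (2)(5) − (-6)(1) = 16
S→T: (-6)(1) − (-2)(5) = 4
T→U: (-2)(-3) − (-4)(1) = 10
U→P: (-4)(-3) − (3)(-3) = 21
Σ = 75
Area = |Σ|/2 = 37.5.

37.5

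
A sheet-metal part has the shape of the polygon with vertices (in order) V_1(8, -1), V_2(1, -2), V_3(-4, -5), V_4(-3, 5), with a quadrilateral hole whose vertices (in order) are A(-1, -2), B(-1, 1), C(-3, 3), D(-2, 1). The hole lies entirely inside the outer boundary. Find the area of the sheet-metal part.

Outer boundary:
Apply the shoelace formula: 2A = Σ (x_i·y_{i+1} − x_{i+1}·y_i), indices taken mod 4.
Σ = (-15) + (-13) + (-35) + (-37) = -100
Area = |Σ|/2 = 50.
Hole:
Apply the surveyor's formula: 2A = Σ (x_i·y_{i+1} − x_{i+1}·y_i), indices taken mod 4.
Cross-terms: -3, 0, 3, 5  ⇒  Σ = 5
Area = |Σ|/2 = 2.5.
Net area = 50 − 2.5 = 47.5.

47.5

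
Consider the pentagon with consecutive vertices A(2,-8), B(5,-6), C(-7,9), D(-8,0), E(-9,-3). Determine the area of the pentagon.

Σ = (28) + (3) + (72) + (24) + (78) = 205
Area = |Σ|/2 = 102.5.

102.5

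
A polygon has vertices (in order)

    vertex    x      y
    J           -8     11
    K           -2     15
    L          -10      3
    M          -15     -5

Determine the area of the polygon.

Apply the shoelace formula: 2A = Σ (x_i·y_{i+1} − x_{i+1}·y_i), indices taken mod 4.
J→K: (-8)(15) − (-2)(11) = -98
K→L: (-2)(3) − (-10)(15) = 144
L→M: (-10)(-5) − (-15)(3) = 95
M→J: (-15)(11) − (-8)(-5) = -205
Σ = -64
Area = |Σ|/2 = 32.

32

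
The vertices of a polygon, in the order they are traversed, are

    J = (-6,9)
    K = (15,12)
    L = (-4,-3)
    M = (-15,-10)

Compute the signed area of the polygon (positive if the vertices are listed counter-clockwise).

Σ = (-207) + (3) + (-5) + (-195) = -404
Signed area = Σ/2 = -202 (negative ⇒ clockwise traversal).

-202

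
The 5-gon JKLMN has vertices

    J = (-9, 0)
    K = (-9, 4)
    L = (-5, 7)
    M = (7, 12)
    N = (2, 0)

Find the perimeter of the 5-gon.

46

|JK| = √((0)² + (4)²) = √16 = 4
|KL| = √((4)² + (3)²) = √25 = 5
|LM| = √((12)² + (5)²) = √169 = 13
|MN| = √((-5)² + (-12)²) = √169 = 13
|NJ| = √((-11)² + (0)²) = √121 = 11
Perimeter = 4 + 5 + 13 + 13 + 11 = 46.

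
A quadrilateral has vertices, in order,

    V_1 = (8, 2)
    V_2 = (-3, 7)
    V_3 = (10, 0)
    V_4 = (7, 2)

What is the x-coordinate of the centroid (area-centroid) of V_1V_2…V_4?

Apply the shoelace (surveyor's) formula. First the cross-terms c_i = x_i·y_{i+1} − x_{i+1}·y_i:
  62, -70, 20, -2  ⇒  2A = 10, A = 5.
Then Σ (x_i + x_{i+1})·c_i = 130, so x̄ = 130 / (6·5) = 13/3.

13/3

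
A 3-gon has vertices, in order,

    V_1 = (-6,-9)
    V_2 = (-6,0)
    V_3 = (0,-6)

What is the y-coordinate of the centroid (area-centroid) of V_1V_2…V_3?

-5

Apply the shoelace formula. First the cross-terms c_i = x_i·y_{i+1} − x_{i+1}·y_i:
  -54, 36, -36  ⇒  2A = -54, A = -27.
Then Σ (y_i + y_{i+1})·c_i = 810, so ȳ = 810 / (6·(-27)) = -5.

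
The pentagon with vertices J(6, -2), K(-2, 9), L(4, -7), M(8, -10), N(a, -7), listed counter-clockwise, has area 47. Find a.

8

Write out the shoelace sum; only the two edges meeting at N involve a:
2·Area = [(8·(-7) − a·(-10)) + (a·(-2) − 6·(-7))] + 44
       = 8·a + 30 = 94
⇒ a = 8.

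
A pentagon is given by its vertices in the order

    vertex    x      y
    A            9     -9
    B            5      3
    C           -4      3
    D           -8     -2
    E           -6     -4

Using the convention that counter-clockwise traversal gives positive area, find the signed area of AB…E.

Apply the shoelace formula: 2A = Σ (x_i·y_{i+1} − x_{i+1}·y_i), indices taken mod 5.
Σ = (72) + (27) + (32) + (20) + (90) = 241
Signed area = Σ/2 = 120.5 (positive ⇒ counter-clockwise traversal).

120.5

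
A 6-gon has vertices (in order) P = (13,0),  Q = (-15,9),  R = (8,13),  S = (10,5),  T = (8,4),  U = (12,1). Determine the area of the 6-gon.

Apply Gauss's area formula: 2A = Σ (x_i·y_{i+1} − x_{i+1}·y_i), indices taken mod 6.
P→Q: (13)(9) − (-15)(0) = 117
Q→R: (-15)(13) − (8)(9) = -267
R→S: (8)(5) − (10)(13) = -90
S→T: (10)(4) − (8)(5) = 0
T→U: (8)(1) − (12)(4) = -40
U→P: (12)(0) − (13)(1) = -13
Σ = -293
Area = |Σ|/2 = 146.5.

146.5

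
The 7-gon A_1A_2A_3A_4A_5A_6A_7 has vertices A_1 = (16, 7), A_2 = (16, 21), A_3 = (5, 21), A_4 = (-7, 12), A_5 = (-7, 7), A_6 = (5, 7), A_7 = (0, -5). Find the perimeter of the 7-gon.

|A_1A_2| = √((0)² + (14)²) = √196 = 14
|A_2A_3| = √((-11)² + (0)²) = √121 = 11
|A_3A_4| = √((-12)² + (-9)²) = √225 = 15
|A_4A_5| = √((0)² + (-5)²) = √25 = 5
|A_5A_6| = √((12)² + (0)²) = √144 = 12
|A_6A_7| = √((-5)² + (-12)²) = √169 = 13
|A_7A_1| = √((16)² + (12)²) = √400 = 20
Perimeter = 14 + 11 + 15 + 5 + 12 + 13 + 20 = 90.

90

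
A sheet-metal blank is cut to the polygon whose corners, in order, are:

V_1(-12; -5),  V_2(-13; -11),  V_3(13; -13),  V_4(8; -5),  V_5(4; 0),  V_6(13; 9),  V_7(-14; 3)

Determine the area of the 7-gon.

372.5

Apply the shoelace (surveyor's) formula: 2A = Σ (x_i·y_{i+1} − x_{i+1}·y_i), indices taken mod 7.
Cross-terms: 67, 312, 39, 20, 36, 165, 106  ⇒  Σ = 745
Area = |Σ|/2 = 372.5.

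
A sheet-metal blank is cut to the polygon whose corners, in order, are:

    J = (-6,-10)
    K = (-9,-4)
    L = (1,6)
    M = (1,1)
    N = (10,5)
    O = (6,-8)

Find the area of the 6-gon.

172

Apply Gauss's area formula: 2A = Σ (x_i·y_{i+1} − x_{i+1}·y_i), indices taken mod 6.
Cross-terms: -66, -50, -5, -5, -110, -108  ⇒  Σ = -344
Area = |Σ|/2 = 172.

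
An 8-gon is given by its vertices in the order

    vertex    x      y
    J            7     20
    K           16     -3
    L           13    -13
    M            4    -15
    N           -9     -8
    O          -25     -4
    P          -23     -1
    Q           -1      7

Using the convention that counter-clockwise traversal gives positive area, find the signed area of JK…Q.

Apply the surveyor's formula: 2A = Σ (x_i·y_{i+1} − x_{i+1}·y_i), indices taken mod 8.
Σ = (-341) + (-169) + (-143) + (-167) + (-164) + (-67) + (-162) + (-69) = -1282
Signed area = Σ/2 = -641 (negative ⇒ clockwise traversal).

-641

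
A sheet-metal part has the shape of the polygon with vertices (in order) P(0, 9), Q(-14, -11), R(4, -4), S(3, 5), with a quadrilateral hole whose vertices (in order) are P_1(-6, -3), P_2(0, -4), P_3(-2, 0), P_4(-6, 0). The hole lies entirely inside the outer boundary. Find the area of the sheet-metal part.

125.5

Outer boundary:
Apply the shoelace formula: 2A = Σ (x_i·y_{i+1} − x_{i+1}·y_i), indices taken mod 4.
P→Q: (0)(-11) − (-14)(9) = 126
Q→R: (-14)(-4) − (4)(-11) = 100
R→S: (4)(5) − (3)(-4) = 32
S→P: (3)(9) − (0)(5) = 27
Σ = 285
Area = |Σ|/2 = 142.5.
Hole:
Σ = (24) + (-8) + (0) + (18) = 34
Area = |Σ|/2 = 17.
Net area = 142.5 − 17 = 125.5.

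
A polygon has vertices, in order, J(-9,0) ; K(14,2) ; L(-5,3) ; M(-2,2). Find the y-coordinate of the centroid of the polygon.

5/3

Apply the surveyor's formula. First the cross-terms c_i = x_i·y_{i+1} − x_{i+1}·y_i:
  -18, 52, -4, 18  ⇒  2A = 48, A = 24.
Then Σ (y_i + y_{i+1})·c_i = 240, so ȳ = 240 / (6·24) = 5/3.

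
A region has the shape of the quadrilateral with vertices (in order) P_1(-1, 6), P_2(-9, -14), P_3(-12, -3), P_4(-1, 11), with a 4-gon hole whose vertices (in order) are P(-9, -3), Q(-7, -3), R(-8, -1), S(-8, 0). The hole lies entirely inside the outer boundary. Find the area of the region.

Outer boundary:
Cross-terms: 68, -141, -135, 5  ⇒  Σ = -203
Area = |Σ|/2 = 101.5.
Hole:
Cross-terms: 6, -17, -8, 24  ⇒  Σ = 5
Area = |Σ|/2 = 2.5.
Net area = 101.5 − 2.5 = 99.

99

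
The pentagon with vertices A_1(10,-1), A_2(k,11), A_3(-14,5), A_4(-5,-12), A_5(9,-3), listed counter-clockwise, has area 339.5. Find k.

13

Write out the shoelace sum; only the two edges meeting at A_2 involve k:
2·Area = [(10·11 − k·(-1)) + (k·5 − (-14)·11)] + 337
       = 6·k + 601 = 679
⇒ k = 13.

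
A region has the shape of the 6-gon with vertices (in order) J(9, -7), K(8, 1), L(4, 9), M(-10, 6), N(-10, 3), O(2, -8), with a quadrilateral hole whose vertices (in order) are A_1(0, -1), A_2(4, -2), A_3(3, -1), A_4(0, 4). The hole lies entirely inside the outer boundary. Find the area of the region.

195.5

Outer boundary:
Apply the shoelace (surveyor's) formula: 2A = Σ (x_i·y_{i+1} − x_{i+1}·y_i), indices taken mod 6.
Σ = (65) + (68) + (114) + (30) + (74) + (58) = 409
Area = |Σ|/2 = 204.5.
Hole:
Apply the shoelace formula: 2A = Σ (x_i·y_{i+1} − x_{i+1}·y_i), indices taken mod 4.
Cross-terms: 4, 2, 12, 0  ⇒  Σ = 18
Area = |Σ|/2 = 9.
Net area = 204.5 − 9 = 195.5.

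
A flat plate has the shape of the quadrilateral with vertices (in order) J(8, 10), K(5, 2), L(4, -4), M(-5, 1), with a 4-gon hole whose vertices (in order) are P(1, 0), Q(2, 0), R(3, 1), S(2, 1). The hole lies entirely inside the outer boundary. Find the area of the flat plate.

Outer boundary:
Apply the shoelace formula: 2A = Σ (x_i·y_{i+1} − x_{i+1}·y_i), indices taken mod 4.
Cross-terms: -34, -28, -16, -58  ⇒  Σ = -136
Area = |Σ|/2 = 68.
Hole:
Apply Gauss's area formula: 2A = Σ (x_i·y_{i+1} − x_{i+1}·y_i), indices taken mod 4.
Σ = (0) + (2) + (1) + (-1) = 2
Area = |Σ|/2 = 1.
Net area = 68 − 1 = 67.

67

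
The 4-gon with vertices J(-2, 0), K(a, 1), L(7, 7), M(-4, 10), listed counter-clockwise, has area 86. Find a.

The doubled signed area Σ (x_i y_{i+1} − x_{i+1} y_i) is linear in a.
With a=0 it equals 109; the coefficient of a is 7 (from the two edges through K).
So 7·a + 109 = 2·86 = 172 ⇒ a = 9.

9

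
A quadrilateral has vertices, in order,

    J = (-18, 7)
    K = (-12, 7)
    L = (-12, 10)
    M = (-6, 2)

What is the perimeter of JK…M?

32

|JK| = √((6)² + (0)²) = √36 = 6
|KL| = √((0)² + (3)²) = √9 = 3
|LM| = √((6)² + (-8)²) = √100 = 10
|MJ| = √((-12)² + (5)²) = √169 = 13
Perimeter = 6 + 3 + 10 + 13 = 32.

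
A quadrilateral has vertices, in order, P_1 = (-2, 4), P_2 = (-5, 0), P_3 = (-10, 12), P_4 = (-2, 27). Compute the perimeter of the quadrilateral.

58

|P_1P_2| = √((-3)² + (-4)²) = √25 = 5
|P_2P_3| = √((-5)² + (12)²) = √169 = 13
|P_3P_4| = √((8)² + (15)²) = √289 = 17
|P_4P_1| = √((0)² + (-23)²) = √529 = 23
Perimeter = 5 + 13 + 17 + 23 = 58.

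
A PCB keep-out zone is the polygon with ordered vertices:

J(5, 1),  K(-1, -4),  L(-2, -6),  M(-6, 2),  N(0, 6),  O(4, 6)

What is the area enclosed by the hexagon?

Apply Gauss's area formula: 2A = Σ (x_i·y_{i+1} − x_{i+1}·y_i), indices taken mod 6.
Cross-terms: -19, -2, -40, -36, -24, -26  ⇒  Σ = -147
Area = |Σ|/2 = 73.5.

73.5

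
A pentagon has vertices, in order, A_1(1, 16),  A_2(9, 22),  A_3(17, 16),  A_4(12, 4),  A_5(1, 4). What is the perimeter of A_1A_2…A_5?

56

|A_1A_2| = √((8)² + (6)²) = √100 = 10
|A_2A_3| = √((8)² + (-6)²) = √100 = 10
|A_3A_4| = √((-5)² + (-12)²) = √169 = 13
|A_4A_5| = √((-11)² + (0)²) = √121 = 11
|A_5A_1| = √((0)² + (12)²) = √144 = 12
Perimeter = 10 + 10 + 13 + 11 + 12 = 56.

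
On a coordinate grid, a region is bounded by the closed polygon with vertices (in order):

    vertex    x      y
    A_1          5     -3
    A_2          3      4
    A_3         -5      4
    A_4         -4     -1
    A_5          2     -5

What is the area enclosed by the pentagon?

Σ = (29) + (32) + (21) + (22) + (19) = 123
Area = |Σ|/2 = 61.5.

61.5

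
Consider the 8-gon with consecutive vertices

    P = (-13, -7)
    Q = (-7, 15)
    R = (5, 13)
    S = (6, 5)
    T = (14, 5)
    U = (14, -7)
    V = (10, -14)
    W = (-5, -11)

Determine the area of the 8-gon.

P→Q: (-13)(15) − (-7)(-7) = -244
Q→R: (-7)(13) − (5)(15) = -166
R→S: (5)(5) − (6)(13) = -53
S→T: (6)(5) − (14)(5) = -40
T→U: (14)(-7) − (14)(5) = -168
U→V: (14)(-14) − (10)(-7) = -126
V→W: (10)(-11) − (-5)(-14) = -180
W→P: (-5)(-7) − (-13)(-11) = -108
Σ = -1085
Area = |Σ|/2 = 542.5.

542.5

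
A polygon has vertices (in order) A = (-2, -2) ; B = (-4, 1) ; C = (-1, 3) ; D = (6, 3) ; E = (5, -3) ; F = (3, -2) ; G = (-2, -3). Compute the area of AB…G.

45.5

Apply the surveyor's formula: 2A = Σ (x_i·y_{i+1} − x_{i+1}·y_i), indices taken mod 7.
Σ = (-10) + (-11) + (-21) + (-33) + (-1) + (-13) + (-2) = -91
Area = |Σ|/2 = 45.5.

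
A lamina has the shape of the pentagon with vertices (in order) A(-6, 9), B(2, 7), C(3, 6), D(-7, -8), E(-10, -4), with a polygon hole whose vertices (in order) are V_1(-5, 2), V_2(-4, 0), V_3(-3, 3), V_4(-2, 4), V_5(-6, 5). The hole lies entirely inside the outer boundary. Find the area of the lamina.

100

Outer boundary:
Apply the shoelace formula: 2A = Σ (x_i·y_{i+1} − x_{i+1}·y_i), indices taken mod 5.
Σ = (-60) + (-9) + (18) + (-52) + (-114) = -217
Area = |Σ|/2 = 108.5.
Hole:
Apply the shoelace formula: 2A = Σ (x_i·y_{i+1} − x_{i+1}·y_i), indices taken mod 5.
V_1→V_2: (-5)(0) − (-4)(2) = 8
V_2→V_3: (-4)(3) − (-3)(0) = -12
V_3→V_4: (-3)(4) − (-2)(3) = -6
V_4→V_5: (-2)(5) − (-6)(4) = 14
V_5→V_1: (-6)(2) − (-5)(5) = 13
Σ = 17
Area = |Σ|/2 = 8.5.
Net area = 108.5 − 8.5 = 100.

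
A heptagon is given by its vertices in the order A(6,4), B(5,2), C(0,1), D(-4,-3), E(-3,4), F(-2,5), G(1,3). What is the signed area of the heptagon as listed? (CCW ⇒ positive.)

-28

Apply the shoelace (surveyor's) formula: 2A = Σ (x_i·y_{i+1} − x_{i+1}·y_i), indices taken mod 7.
Σ = (-8) + (5) + (4) + (-25) + (-7) + (-11) + (-14) = -56
Signed area = Σ/2 = -28 (negative ⇒ clockwise traversal).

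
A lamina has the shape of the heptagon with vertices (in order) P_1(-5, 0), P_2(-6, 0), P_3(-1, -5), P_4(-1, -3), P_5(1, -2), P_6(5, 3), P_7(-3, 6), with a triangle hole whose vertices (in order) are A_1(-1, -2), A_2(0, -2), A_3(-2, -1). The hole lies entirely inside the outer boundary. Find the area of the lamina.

Outer boundary:
P_1→P_2: (-5)(0) − (-6)(0) = 0
P_2→P_3: (-6)(-5) − (-1)(0) = 30
P_3→P_4: (-1)(-3) − (-1)(-5) = -2
P_4→P_5: (-1)(-2) − (1)(-3) = 5
P_5→P_6: (1)(3) − (5)(-2) = 13
P_6→P_7: (5)(6) − (-3)(3) = 39
P_7→P_1: (-3)(0) − (-5)(6) = 30
Σ = 115
Area = |Σ|/2 = 57.5.
Hole:
A_1→A_2: (-1)(-2) − (0)(-2) = 2
A_2→A_3: (0)(-1) − (-2)(-2) = -4
A_3→A_1: (-2)(-2) − (-1)(-1) = 3
Σ = 1
Area = |Σ|/2 = 0.5.
Net area = 57.5 − 0.5 = 57.

57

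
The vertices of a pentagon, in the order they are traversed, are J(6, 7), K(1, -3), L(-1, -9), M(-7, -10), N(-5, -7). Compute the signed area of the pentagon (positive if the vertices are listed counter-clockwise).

Apply the shoelace (surveyor's) formula: 2A = Σ (x_i·y_{i+1} − x_{i+1}·y_i), indices taken mod 5.
Σ = (-25) + (-12) + (-53) + (-1) + (7) = -84
Signed area = Σ/2 = -42 (negative ⇒ clockwise traversal).

-42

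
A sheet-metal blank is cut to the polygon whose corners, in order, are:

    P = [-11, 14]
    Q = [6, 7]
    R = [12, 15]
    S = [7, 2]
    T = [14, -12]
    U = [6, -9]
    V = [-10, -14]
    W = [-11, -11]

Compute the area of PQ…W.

Apply the surveyor's formula: 2A = Σ (x_i·y_{i+1} − x_{i+1}·y_i), indices taken mod 8.
P→Q: (-11)(7) − (6)(14) = -161
Q→R: (6)(15) − (12)(7) = 6
R→S: (12)(2) − (7)(15) = -81
S→T: (7)(-12) − (14)(2) = -112
T→U: (14)(-9) − (6)(-12) = -54
U→V: (6)(-14) − (-10)(-9) = -174
V→W: (-10)(-11) − (-11)(-14) = -44
W→P: (-11)(14) − (-11)(-11) = -275
Σ = -895
Area = |Σ|/2 = 447.5.

447.5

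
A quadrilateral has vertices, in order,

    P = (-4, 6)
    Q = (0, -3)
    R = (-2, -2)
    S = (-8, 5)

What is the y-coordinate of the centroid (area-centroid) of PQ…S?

20/9

Apply the surveyor's formula. First the cross-terms c_i = x_i·y_{i+1} − x_{i+1}·y_i:
  12, -6, -26, -28  ⇒  2A = -48, A = -24.
Then Σ (y_i + y_{i+1})·c_i = -320, so ȳ = -320 / (6·(-24)) = 20/9.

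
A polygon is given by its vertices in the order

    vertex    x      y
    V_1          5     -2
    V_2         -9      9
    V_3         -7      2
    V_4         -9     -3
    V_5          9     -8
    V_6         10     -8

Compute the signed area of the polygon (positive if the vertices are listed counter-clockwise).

Apply the shoelace (surveyor's) formula: 2A = Σ (x_i·y_{i+1} − x_{i+1}·y_i), indices taken mod 6.
Cross-terms: 27, 45, 39, 99, 8, 20  ⇒  Σ = 238
Signed area = Σ/2 = 119 (positive ⇒ counter-clockwise traversal).

119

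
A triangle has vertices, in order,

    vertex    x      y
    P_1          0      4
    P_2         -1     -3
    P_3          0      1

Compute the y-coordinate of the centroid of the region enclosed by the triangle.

2/3

Apply the shoelace (surveyor's) formula. First the cross-terms c_i = x_i·y_{i+1} − x_{i+1}·y_i:
  4, -1, 0  ⇒  2A = 3, A = 1.5.
Then Σ (y_i + y_{i+1})·c_i = 6, so ȳ = 6 / (6·1.5) = 2/3.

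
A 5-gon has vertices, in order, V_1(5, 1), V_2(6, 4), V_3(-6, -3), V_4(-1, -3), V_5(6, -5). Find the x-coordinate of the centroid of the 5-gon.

Apply the surveyor's formula. First the cross-terms c_i = x_i·y_{i+1} − x_{i+1}·y_i:
  14, 6, 15, 23, 31  ⇒  2A = 89, A = 44.5.
Then Σ (x_i + x_{i+1})·c_i = 505, so x̄ = 505 / (6·44.5) = 505/267.

505/267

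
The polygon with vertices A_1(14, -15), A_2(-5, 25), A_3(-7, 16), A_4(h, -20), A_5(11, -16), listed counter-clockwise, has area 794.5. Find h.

-25

Write out the shoelace sum; only the two edges meeting at A_4 involve h:
2·Area = [((-7)·(-20) − h·16) + (h·(-16) − 11·(-20))] + 429
       = -32·h + 789 = 1589
⇒ h = -25.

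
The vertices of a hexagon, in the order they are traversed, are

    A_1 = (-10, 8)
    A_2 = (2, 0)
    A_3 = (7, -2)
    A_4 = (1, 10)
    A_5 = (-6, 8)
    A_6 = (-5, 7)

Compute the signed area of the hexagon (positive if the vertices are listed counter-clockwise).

74

Apply the shoelace formula: 2A = Σ (x_i·y_{i+1} − x_{i+1}·y_i), indices taken mod 6.
A_1→A_2: (-10)(0) − (2)(8) = -16
A_2→A_3: (2)(-2) − (7)(0) = -4
A_3→A_4: (7)(10) − (1)(-2) = 72
A_4→A_5: (1)(8) − (-6)(10) = 68
A_5→A_6: (-6)(7) − (-5)(8) = -2
A_6→A_1: (-5)(8) − (-10)(7) = 30
Σ = 148
Signed area = Σ/2 = 74 (positive ⇒ counter-clockwise traversal).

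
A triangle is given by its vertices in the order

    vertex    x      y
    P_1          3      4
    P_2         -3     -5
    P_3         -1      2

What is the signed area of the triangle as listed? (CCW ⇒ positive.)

P_1→P_2: (3)(-5) − (-3)(4) = -3
P_2→P_3: (-3)(2) − (-1)(-5) = -11
P_3→P_1: (-1)(4) − (3)(2) = -10
Σ = -24
Signed area = Σ/2 = -12 (negative ⇒ clockwise traversal).

-12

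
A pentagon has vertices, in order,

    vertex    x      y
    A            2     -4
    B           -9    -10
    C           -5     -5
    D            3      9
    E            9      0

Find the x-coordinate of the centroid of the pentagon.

141/104

Apply the shoelace formula. First the cross-terms c_i = x_i·y_{i+1} − x_{i+1}·y_i:
  -56, -5, -30, -81, -36  ⇒  2A = -208, A = -104.
Then Σ (x_i + x_{i+1})·c_i = -846, so x̄ = -846 / (6·(-104)) = 141/104.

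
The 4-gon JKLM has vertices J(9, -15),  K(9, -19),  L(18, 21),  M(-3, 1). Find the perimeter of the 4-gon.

|JK| = √((0)² + (-4)²) = √16 = 4
|KL| = √((9)² + (40)²) = √1681 = 41
|LM| = √((-21)² + (-20)²) = √841 = 29
|MJ| = √((12)² + (-16)²) = √400 = 20
Perimeter = 4 + 41 + 29 + 20 = 94.

94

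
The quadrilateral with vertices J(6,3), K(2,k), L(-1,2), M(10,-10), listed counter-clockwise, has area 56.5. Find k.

Write out the shoelace sum; only the two edges meeting at K involve k:
2·Area = [(6·k − 2·3) + (2·2 − (-1)·k)] + 80
       = 7·k + 78 = 113
⇒ k = 5.

5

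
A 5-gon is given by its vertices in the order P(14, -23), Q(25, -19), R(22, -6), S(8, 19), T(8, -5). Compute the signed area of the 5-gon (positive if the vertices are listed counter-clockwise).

Apply the shoelace (surveyor's) formula: 2A = Σ (x_i·y_{i+1} − x_{i+1}·y_i), indices taken mod 5.
Cross-terms: 309, 268, 466, -192, -114  ⇒  Σ = 737
Signed area = Σ/2 = 368.5 (positive ⇒ counter-clockwise traversal).

368.5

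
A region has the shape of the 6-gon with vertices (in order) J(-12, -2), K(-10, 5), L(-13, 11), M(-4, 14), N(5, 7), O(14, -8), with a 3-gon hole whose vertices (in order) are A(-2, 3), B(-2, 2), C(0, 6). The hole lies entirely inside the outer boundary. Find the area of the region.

310.5

Outer boundary:
Apply the shoelace formula: 2A = Σ (x_i·y_{i+1} − x_{i+1}·y_i), indices taken mod 6.
J→K: (-12)(5) − (-10)(-2) = -80
K→L: (-10)(11) − (-13)(5) = -45
L→M: (-13)(14) − (-4)(11) = -138
M→N: (-4)(7) − (5)(14) = -98
N→O: (5)(-8) − (14)(7) = -138
O→J: (14)(-2) − (-12)(-8) = -124
Σ = -623
Area = |Σ|/2 = 311.5.
Hole:
Apply the surveyor's formula: 2A = Σ (x_i·y_{i+1} − x_{i+1}·y_i), indices taken mod 3.
Cross-terms: 2, -12, 12  ⇒  Σ = 2
Area = |Σ|/2 = 1.
Net area = 311.5 − 1 = 310.5.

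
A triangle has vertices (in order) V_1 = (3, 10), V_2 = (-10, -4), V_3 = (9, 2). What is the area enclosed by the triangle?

94

V_1→V_2: (3)(-4) − (-10)(10) = 88
V_2→V_3: (-10)(2) − (9)(-4) = 16
V_3→V_1: (9)(10) − (3)(2) = 84
Σ = 188
Area = |Σ|/2 = 94.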